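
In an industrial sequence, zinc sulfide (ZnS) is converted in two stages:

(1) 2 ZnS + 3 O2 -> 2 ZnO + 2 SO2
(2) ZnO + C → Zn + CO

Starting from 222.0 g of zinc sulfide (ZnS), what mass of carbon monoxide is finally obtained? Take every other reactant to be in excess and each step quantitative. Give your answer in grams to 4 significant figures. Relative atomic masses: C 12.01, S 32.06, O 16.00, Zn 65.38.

63.82 g

M(ZnS) = 65.38 + 32.06 = 97.44 g/mol.
M(CO) = 12.01 + 16.00 = 28.01 g/mol.
n(ZnS) = 222.00 / 97.44 = 2.2783 mol.
Step 1 gives a 2:2 ratio of ZnS to ZnO, so n(ZnO) = 2.2783 mol.
In step 2 the ZnO:CO ratio is 1:1, so n(CO) = 2.2783 mol.
Mass of CO = 2.2783 × 28.01 = 63.816 g.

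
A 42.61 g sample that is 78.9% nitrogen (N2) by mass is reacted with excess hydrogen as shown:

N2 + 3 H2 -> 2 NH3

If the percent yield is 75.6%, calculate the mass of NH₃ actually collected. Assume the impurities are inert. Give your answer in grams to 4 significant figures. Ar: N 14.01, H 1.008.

30.90 g

Pure N2 available = 42.61 g × 0.789 = 33.619 g.
M(N2) = 2(14.01) = 28.02 g/mol.
M(NH3) = 14.01 + 3(1.008) = 17.034 g/mol.
n(N2) = 33.619 g / 28.02 g/mol = 1.1998 mol.
From the equation the N2:NH3 mole ratio is 1:2, so n(NH3) = 1.1998 × 2/1 = 2.3997 mol.
Mass of NH3 = 2.3997 mol × 17.034 g/mol = 40.876 g.
Actual mass collected = 40.876 g × 0.756 = 30.902 g.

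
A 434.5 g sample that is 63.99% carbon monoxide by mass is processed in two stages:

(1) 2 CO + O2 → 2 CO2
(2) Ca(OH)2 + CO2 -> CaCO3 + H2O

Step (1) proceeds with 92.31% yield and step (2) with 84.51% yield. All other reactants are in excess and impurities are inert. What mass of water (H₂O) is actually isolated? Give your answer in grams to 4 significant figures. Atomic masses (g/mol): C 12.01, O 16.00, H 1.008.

Pure CO = 434.5 × 0.6399 = 278.04 g.
M(CO) = 12.01 + 16.00 = 28.01 g/mol.
M(H2O) = 2(1.008) + 16.00 = 18.016 g/mol.
n(CO) = 278.04 / 28.01 = 9.9263 mol.
Step 1 (CO:CO2 = 2:2): theoretical n(CO2) = 9.9263 mol; at 92.31% yield, n(CO2) = 9.1630 mol.
Step 2 (CO2:H2O = 1:1): theoretical n(H2O) = 9.1630 mol, so theoretical mass = 9.1630 × 18.016 = 165.08 g.
At 84.51% yield, actual mass of H2O = 165.08 × 0.8451 = 139.51 g.

139.5 g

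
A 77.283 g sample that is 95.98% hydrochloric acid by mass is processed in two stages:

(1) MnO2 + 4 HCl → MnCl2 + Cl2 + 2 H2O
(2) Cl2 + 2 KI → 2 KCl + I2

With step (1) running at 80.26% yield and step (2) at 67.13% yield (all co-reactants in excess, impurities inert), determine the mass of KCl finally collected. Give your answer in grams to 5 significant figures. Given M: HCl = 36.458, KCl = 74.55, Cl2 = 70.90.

Pure HCl = 77.283 × 0.9598 = 74.1762 g.
n(HCl) = 74.1762 / 36.458 = 2.03457 mol.
Step 1 (HCl:Cl2 = 4:1): theoretical n(Cl2) = 0.508642 mol; at 80.26% yield, n(Cl2) = 0.408236 mol.
Step 2 (Cl2:KCl = 1:2): theoretical n(KCl) = 0.816472 mol, so theoretical mass = 0.816472 × 74.55 = 60.8680 g.
At 67.13% yield, actual mass of KCl = 60.8680 × 0.6713 = 40.8607 g.

40.861 g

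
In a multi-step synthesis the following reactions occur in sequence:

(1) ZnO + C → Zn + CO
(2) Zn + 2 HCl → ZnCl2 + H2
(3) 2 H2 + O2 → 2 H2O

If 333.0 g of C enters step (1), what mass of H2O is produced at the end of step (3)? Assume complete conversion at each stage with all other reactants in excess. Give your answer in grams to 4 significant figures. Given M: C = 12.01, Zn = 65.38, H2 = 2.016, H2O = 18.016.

499.5 g

n(C) = 333.0 / 12.01 = 27.727 mol.
Reaction (1): C→Zn ratio 1:1 ⇒ n(Zn) = 27.727 mol.
Reaction (2): Zn→H2 ratio 1:1 ⇒ n(H2) = 27.727 mol.
Reaction (3): H2→H2O ratio 2:2 ⇒ n(H2O) = 27.727 mol.
Mass of H2O = 27.727 × 18.016 = 499.53 g.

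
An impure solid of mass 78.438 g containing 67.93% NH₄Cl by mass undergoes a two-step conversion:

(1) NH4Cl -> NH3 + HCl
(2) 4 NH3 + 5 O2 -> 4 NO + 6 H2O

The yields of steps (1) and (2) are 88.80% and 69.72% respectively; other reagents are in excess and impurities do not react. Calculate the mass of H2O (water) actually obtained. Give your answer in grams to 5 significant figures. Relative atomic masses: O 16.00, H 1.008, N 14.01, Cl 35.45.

16.666 g

Pure NH4Cl = 78.438 × 0.6793 = 53.2829 g.
M(NH4Cl) = 14.01 + 4(1.008) + 35.45 = 53.492 g/mol.
M(H2O) = 2(1.008) + 16.00 = 18.016 g/mol.
n(NH4Cl) = 53.2829 / 53.492 = 0.996092 mol.
Step 1 (NH4Cl:NH3 = 1:1): theoretical n(NH3) = 0.996092 mol; at 88.80% yield, n(NH3) = 0.884529 mol.
Step 2 (NH3:H2O = 4:6): theoretical n(H2O) = 1.32679 mol, so theoretical mass = 1.32679 × 18.016 = 23.9035 g.
At 69.72% yield, actual mass of H2O = 23.9035 × 0.6972 = 16.6655 g.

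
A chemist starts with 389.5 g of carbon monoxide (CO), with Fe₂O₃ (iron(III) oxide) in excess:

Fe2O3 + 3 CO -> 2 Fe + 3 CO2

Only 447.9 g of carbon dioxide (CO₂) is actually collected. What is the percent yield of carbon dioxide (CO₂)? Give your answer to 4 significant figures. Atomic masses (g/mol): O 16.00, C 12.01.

M(CO) = 12.01 + 16.00 = 28.01 g/mol.
M(CO2) = 12.01 + 2(16.00) = 44.01 g/mol.
n(CO) = 389.50 g / 28.01 g/mol = 13.906 mol.
From the equation the CO:CO2 mole ratio is 3:3, so n(CO2) = 13.906 × 3/3 = 13.906 mol.
Mass of CO2 = 13.906 mol × 44.01 g/mol = 611.99 g.
This is the theoretical yield. Percent yield = 447.9 g / 611.99 g × 100% = 73.187%.

73.19 %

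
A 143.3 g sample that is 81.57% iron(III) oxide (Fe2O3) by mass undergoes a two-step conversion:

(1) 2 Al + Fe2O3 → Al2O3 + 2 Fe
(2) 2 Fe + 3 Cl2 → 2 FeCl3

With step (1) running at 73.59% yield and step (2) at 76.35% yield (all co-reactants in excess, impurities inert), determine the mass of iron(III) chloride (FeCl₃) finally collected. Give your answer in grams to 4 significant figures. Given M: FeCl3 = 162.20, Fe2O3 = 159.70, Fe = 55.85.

Pure Fe2O3 = 143.3 × 0.8157 = 116.89 g.
n(Fe2O3) = 116.89 / 159.70 = 0.73193 mol.
Step 1 (Fe2O3:Fe = 1:2): theoretical n(Fe) = 1.4639 mol; at 73.59% yield, n(Fe) = 1.0773 mol.
Step 2 (Fe:FeCl3 = 2:2): theoretical n(FeCl3) = 1.0773 mol, so theoretical mass = 1.0773 × 162.20 = 174.73 g.
At 76.35% yield, actual mass of FeCl3 = 174.73 × 0.7635 = 133.41 g.

133.4 g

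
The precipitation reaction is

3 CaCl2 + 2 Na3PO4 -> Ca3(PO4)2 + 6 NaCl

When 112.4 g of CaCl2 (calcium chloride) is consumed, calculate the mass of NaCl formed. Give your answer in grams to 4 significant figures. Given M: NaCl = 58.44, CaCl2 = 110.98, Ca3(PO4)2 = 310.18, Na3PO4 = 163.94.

118.4 g

n(CaCl2) = 112.40 g / 110.98 g/mol = 1.0128 mol.
From the equation the CaCl2:NaCl mole ratio is 3:6, so n(NaCl) = 1.0128 × 6/3 = 2.0256 mol.
Mass of NaCl = 2.0256 mol × 58.44 g/mol = 118.38 g.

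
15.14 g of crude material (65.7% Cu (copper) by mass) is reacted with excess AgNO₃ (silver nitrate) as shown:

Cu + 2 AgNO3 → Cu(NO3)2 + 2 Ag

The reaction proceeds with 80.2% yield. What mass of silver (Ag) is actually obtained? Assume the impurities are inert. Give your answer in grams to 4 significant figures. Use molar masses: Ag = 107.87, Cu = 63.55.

27.08 g

Pure Cu available = 15.14 g × 0.657 = 9.9470 g.
n(Cu) = 9.9470 g / 63.55 g/mol = 0.15652 mol.
From the equation the Cu:Ag mole ratio is 1:2, so n(Ag) = 0.15652 × 2/1 = 0.31304 mol.
Mass of Ag = 0.31304 mol × 107.87 g/mol = 33.768 g.
Actual mass collected = 33.768 g × 0.802 = 27.082 g.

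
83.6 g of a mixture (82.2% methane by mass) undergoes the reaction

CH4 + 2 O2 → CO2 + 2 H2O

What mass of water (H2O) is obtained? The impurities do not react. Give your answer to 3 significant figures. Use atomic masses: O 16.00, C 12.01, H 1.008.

154 g

Mass of pure CH4 = 83.6 g × 0.822 = 68.72 g.
M(CH4) = 12.01 + 4(1.008) = 16.042 g/mol.
M(H2O) = 2(1.008) + 16.00 = 18.016 g/mol.
n(CH4) = 68.72 g / 16.042 g/mol = 4.284 mol.
From the equation the CH4:H2O mole ratio is 1:2, so n(H2O) = 4.284 × 2/1 = 8.567 mol.
Mass of H2O = 8.567 mol × 18.016 g/mol = 154.4 g.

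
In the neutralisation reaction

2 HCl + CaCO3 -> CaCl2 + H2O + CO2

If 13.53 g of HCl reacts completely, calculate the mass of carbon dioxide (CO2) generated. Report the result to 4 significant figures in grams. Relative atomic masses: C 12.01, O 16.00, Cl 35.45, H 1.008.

8.166 g

M(HCl) = 1.008 + 35.45 = 36.458 g/mol.
M(CO2) = 12.01 + 2(16.00) = 44.01 g/mol.
n(HCl) = 13.530 g / 36.458 g/mol = 0.37111 mol.
From the equation the HCl:CO2 mole ratio is 2:1, so n(CO2) = 0.37111 × 1/2 = 0.18556 mol.
Mass of CO2 = 0.18556 mol × 44.01 g/mol = 8.1663 g.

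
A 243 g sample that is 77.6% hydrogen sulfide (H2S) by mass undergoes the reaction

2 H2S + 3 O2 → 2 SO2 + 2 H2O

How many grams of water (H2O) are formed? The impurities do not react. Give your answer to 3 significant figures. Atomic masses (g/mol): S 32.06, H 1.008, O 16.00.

99.7 g

Mass of pure H2S = 243 g × 0.776 = 188.6 g.
M(H2S) = 2(1.008) + 32.06 = 34.076 g/mol.
M(H2O) = 2(1.008) + 16.00 = 18.016 g/mol.
n(H2S) = 188.6 g / 34.076 g/mol = 5.534 mol.
From the equation the H2S:H2O mole ratio is 2:2, so n(H2O) = 5.534 × 2/2 = 5.534 mol.
Mass of H2O = 5.534 mol × 18.016 g/mol = 99.70 g.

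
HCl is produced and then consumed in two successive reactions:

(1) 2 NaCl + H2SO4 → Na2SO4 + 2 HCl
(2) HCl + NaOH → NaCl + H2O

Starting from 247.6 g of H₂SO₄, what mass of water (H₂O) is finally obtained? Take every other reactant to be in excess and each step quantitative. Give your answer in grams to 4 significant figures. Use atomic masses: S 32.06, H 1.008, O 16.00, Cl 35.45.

90.97 g

M(H2SO4) = 2(1.008) + 32.06 + 4(16.00) = 98.076 g/mol.
M(H2O) = 2(1.008) + 16.00 = 18.016 g/mol.
n(H2SO4) = 247.60 / 98.076 = 2.5246 mol.
Step 1 gives a 1:2 ratio of H2SO4 to HCl, so n(HCl) = 5.0491 mol.
In step 2 the HCl:H2O ratio is 1:1, so n(H2O) = 5.0491 mol.
Mass of H2O = 5.0491 × 18.016 = 90.965 g.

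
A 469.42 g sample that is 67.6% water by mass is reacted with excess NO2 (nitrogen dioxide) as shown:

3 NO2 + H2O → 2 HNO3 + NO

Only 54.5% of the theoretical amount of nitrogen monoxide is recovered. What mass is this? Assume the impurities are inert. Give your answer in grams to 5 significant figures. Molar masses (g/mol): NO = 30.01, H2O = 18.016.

Pure H2O available = 469.42 g × 0.676 = 317.328 g.
n(H2O) = 317.328 g / 18.016 g/mol = 17.6137 mol.
From the equation the H2O:NO mole ratio is 1:1, so n(NO) = 17.6137 × 1/1 = 17.6137 mol.
Mass of NO = 17.6137 mol × 30.01 g/mol = 528.586 g.
Actual mass collected = 528.586 g × 0.545 = 288.080 g.

288.08 g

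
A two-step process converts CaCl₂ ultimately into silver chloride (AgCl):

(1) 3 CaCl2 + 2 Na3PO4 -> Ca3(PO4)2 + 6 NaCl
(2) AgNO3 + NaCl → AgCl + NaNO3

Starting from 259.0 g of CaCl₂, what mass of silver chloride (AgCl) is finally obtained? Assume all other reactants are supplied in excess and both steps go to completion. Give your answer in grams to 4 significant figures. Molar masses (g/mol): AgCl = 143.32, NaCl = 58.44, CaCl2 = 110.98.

668.9 g

n(CaCl2) = 259.00 / 110.98 = 2.3338 mol.
Step 1 gives a 3:6 ratio of CaCl2 to NaCl, so n(NaCl) = 4.6675 mol.
In step 2 the NaCl:AgCl ratio is 1:1, so n(AgCl) = 4.6675 mol.
Mass of AgCl = 4.6675 × 143.32 = 668.95 g.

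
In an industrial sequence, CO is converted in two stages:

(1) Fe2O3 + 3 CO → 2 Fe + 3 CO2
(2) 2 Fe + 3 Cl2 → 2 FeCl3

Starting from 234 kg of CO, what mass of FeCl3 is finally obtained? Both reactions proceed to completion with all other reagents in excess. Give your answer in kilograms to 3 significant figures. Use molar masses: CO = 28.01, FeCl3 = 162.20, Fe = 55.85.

903 kg

234 kg = 234000 g.
n(CO) = 234000 / 28.01 = 8354 mol.
Step 1 gives a 3:2 ratio of CO to Fe, so n(Fe) = 5569 mol.
In step 2 the Fe:FeCl3 ratio is 2:2, so n(FeCl3) = 5569 mol.
Mass of FeCl3 = 5569 × 162.20 = 903400 g = 903 kg.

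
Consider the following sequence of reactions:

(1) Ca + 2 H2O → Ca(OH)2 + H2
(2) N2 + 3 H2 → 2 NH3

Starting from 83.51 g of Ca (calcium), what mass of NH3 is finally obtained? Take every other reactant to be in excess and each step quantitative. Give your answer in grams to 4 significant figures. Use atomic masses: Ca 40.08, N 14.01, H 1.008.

23.66 g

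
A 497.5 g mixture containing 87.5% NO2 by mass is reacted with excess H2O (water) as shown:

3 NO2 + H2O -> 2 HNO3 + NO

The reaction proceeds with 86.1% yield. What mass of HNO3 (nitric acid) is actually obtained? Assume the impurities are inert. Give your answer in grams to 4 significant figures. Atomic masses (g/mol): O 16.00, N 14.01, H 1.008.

342.2 g

Pure NO2 available = 497.5 g × 0.875 = 435.31 g.
M(NO2) = 14.01 + 2(16.00) = 46.01 g/mol.
M(HNO3) = 1.008 + 14.01 + 3(16.00) = 63.018 g/mol.
n(NO2) = 435.31 g / 46.01 g/mol = 9.4613 mol.
From the equation the NO2:HNO3 mole ratio is 3:2, so n(HNO3) = 9.4613 × 2/3 = 6.3075 mol.
Mass of HNO3 = 6.3075 mol × 63.018 g/mol = 397.49 g.
Actual mass collected = 397.49 g × 0.861 = 342.24 g.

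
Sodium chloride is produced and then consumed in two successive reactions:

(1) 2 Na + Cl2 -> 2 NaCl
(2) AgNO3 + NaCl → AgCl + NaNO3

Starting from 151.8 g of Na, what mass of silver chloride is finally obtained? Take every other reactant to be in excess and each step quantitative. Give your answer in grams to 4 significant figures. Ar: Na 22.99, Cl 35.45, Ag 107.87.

946.3 g

M(Na) = 22.99 g/mol.
M(AgCl) = 107.87 + 35.45 = 143.32 g/mol.
n(Na) = 151.80 / 22.99 = 6.6029 mol.
Step 1 gives a 2:2 ratio of Na to NaCl, so n(NaCl) = 6.6029 mol.
In step 2 the NaCl:AgCl ratio is 1:1, so n(AgCl) = 6.6029 mol.
Mass of AgCl = 6.6029 × 143.32 = 946.32 g.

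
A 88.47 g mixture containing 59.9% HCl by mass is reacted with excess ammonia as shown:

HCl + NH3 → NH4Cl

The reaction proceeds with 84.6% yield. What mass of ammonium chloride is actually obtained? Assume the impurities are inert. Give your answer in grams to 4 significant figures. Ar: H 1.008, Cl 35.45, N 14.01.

65.78 g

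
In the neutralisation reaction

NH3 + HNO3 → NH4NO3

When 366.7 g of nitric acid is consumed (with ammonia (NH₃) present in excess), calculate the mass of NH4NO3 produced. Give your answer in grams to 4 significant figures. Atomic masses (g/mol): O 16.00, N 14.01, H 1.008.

465.8 g

M(HNO3) = 1.008 + 14.01 + 3(16.00) = 63.018 g/mol.
M(NH4NO3) = 2(14.01) + 4(1.008) + 3(16.00) = 80.052 g/mol.
n(HNO3) = 366.70 g / 63.018 g/mol = 5.8190 mol.
From the equation the HNO3:NH4NO3 mole ratio is 1:1, so n(NH4NO3) = 5.8190 × 1/1 = 5.8190 mol.
Mass of NH4NO3 = 5.8190 mol × 80.052 g/mol = 465.82 g.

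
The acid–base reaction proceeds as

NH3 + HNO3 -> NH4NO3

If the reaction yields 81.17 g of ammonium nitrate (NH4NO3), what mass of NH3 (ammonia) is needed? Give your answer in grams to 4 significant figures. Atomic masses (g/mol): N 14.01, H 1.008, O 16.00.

17.27 g

M(NH4NO3) = 2(14.01) + 4(1.008) + 3(16.00) = 80.052 g/mol.
M(NH3) = 14.01 + 3(1.008) = 17.034 g/mol.
n(NH4NO3) = 81.170 g / 80.052 g/mol = 1.0140 mol.
From the equation the NH4NO3:NH3 mole ratio is 1:1, so n(NH3) = 1.0140 × 1/1 = 1.0140 mol.
Mass of NH3 = 1.0140 mol × 17.034 g/mol = 17.272 g.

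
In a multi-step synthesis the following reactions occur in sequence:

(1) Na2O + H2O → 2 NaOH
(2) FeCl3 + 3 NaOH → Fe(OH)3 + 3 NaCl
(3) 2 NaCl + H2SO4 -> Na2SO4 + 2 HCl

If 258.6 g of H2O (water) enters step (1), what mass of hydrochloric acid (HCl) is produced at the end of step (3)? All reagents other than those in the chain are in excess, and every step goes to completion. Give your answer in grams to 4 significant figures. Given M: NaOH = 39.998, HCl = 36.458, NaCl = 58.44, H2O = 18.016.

1047 g

n(H2O) = 258.6 / 18.016 = 14.354 mol.
Reaction (1): H2O→NaOH ratio 1:2 ⇒ n(NaOH) = 28.708 mol.
Reaction (2): NaOH→NaCl ratio 3:3 ⇒ n(NaCl) = 28.708 mol.
Reaction (3): NaCl→HCl ratio 2:2 ⇒ n(HCl) = 28.708 mol.
Mass of HCl = 28.708 × 36.458 = 1046.6 g.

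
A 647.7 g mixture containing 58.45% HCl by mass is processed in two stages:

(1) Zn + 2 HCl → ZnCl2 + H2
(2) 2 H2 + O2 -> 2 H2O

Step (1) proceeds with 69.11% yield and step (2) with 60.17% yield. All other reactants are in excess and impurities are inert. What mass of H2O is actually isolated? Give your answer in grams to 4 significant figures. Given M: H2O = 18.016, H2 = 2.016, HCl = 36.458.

38.90 g

Pure HCl = 647.7 × 0.5845 = 378.58 g.
n(HCl) = 378.58 / 36.458 = 10.384 mol.
Step 1 (HCl:H2 = 2:1): theoretical n(H2) = 5.1920 mol; at 69.11% yield, n(H2) = 3.5882 mol.
Step 2 (H2:H2O = 2:2): theoretical n(H2O) = 3.5882 mol, so theoretical mass = 3.5882 × 18.016 = 64.645 g.
At 60.17% yield, actual mass of H2O = 64.645 × 0.6017 = 38.897 g.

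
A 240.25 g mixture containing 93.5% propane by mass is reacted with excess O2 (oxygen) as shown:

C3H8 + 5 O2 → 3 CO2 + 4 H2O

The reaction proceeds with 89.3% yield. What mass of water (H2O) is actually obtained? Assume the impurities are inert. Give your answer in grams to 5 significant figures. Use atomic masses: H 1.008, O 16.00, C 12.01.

327.84 g

Pure C3H8 available = 240.25 g × 0.935 = 224.634 g.
M(C3H8) = 3(12.01) + 8(1.008) = 44.094 g/mol.
M(H2O) = 2(1.008) + 16.00 = 18.016 g/mol.
n(C3H8) = 224.634 g / 44.094 g/mol = 5.09443 mol.
From the equation the C3H8:H2O mole ratio is 1:4, so n(H2O) = 5.09443 × 4/1 = 20.3777 mol.
Mass of H2O = 20.3777 mol × 18.016 g/mol = 367.125 g.
Actual mass collected = 367.125 g × 0.893 = 327.843 g.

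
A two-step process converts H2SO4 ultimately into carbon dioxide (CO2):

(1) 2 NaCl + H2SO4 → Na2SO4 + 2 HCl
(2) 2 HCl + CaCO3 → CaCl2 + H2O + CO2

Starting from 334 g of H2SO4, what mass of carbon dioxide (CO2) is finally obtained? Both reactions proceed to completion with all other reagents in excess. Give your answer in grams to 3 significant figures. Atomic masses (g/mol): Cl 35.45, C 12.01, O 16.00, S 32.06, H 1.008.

M(H2SO4) = 2(1.008) + 32.06 + 4(16.00) = 98.076 g/mol.
M(CO2) = 12.01 + 2(16.00) = 44.01 g/mol.
n(H2SO4) = 334.0 / 98.076 = 3.406 mol.
Step 1 gives a 1:2 ratio of H2SO4 to HCl, so n(HCl) = 6.811 mol.
In step 2 the HCl:CO2 ratio is 2:1, so n(CO2) = 3.406 mol.
Mass of CO2 = 3.406 × 44.01 = 149.9 g.

150 g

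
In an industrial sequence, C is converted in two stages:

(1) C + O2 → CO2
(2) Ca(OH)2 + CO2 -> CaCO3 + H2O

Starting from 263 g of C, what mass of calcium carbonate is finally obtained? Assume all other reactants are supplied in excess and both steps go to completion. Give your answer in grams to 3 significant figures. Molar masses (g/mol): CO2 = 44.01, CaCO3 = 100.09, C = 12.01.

2190 g

n(C) = 263.0 / 12.01 = 21.90 mol.
Step 1 gives a 1:1 ratio of C to CO2, so n(CO2) = 21.90 mol.
In step 2 the CO2:CaCO3 ratio is 1:1, so n(CaCO3) = 21.90 mol.
Mass of CaCO3 = 21.90 × 100.09 = 2192 g.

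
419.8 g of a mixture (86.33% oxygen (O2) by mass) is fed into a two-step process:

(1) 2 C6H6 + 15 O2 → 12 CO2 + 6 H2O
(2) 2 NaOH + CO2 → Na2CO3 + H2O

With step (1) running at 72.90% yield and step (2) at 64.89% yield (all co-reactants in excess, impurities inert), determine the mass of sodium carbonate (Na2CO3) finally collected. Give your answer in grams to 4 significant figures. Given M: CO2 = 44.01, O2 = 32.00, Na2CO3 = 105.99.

454.3 g

Pure O2 = 419.8 × 0.8633 = 362.41 g.
n(O2) = 362.41 / 32.00 = 11.325 mol.
Step 1 (O2:CO2 = 15:12): theoretical n(CO2) = 9.0603 mol; at 72.90% yield, n(CO2) = 6.6050 mol.
Step 2 (CO2:Na2CO3 = 1:1): theoretical n(Na2CO3) = 6.6050 mol, so theoretical mass = 6.6050 × 105.99 = 700.06 g.
At 64.89% yield, actual mass of Na2CO3 = 700.06 × 0.6489 = 454.27 g.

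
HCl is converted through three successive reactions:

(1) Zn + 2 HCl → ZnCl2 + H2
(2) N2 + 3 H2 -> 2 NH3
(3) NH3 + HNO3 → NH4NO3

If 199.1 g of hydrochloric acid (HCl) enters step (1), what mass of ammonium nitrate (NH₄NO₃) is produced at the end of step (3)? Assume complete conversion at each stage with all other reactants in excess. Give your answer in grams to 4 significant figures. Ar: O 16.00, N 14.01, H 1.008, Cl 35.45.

M(HCl) = 1.008 + 35.45 = 36.458 g/mol.
M(NH4NO3) = 2(14.01) + 4(1.008) + 3(16.00) = 80.052 g/mol.
n(HCl) = 199.1 / 36.458 = 5.4611 mol.
Reaction (1): HCl→H2 ratio 2:1 ⇒ n(H2) = 2.7305 mol.
Reaction (2): H2→NH3 ratio 3:2 ⇒ n(NH3) = 1.8204 mol.
Reaction (3): NH3→NH4NO3 ratio 1:1 ⇒ n(NH4NO3) = 1.8204 mol.
Mass of NH4NO3 = 1.8204 × 80.052 = 145.72 g.

145.7 g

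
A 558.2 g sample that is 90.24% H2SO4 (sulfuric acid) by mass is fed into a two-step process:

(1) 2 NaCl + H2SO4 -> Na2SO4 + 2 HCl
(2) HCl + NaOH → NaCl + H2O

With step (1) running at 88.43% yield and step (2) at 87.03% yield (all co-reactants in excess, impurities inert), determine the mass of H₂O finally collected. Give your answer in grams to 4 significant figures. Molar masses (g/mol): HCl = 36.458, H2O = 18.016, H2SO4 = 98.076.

Pure H2SO4 = 558.2 × 0.9024 = 503.72 g.
n(H2SO4) = 503.72 / 98.076 = 5.1360 mol.
Step 1 (H2SO4:HCl = 1:2): theoretical n(HCl) = 10.272 mol; at 88.43% yield, n(HCl) = 9.0836 mol.
Step 2 (HCl:H2O = 1:1): theoretical n(H2O) = 9.0836 mol, so theoretical mass = 9.0836 × 18.016 = 163.65 g.
At 87.03% yield, actual mass of H2O = 163.65 × 0.8703 = 142.42 g.

142.4 g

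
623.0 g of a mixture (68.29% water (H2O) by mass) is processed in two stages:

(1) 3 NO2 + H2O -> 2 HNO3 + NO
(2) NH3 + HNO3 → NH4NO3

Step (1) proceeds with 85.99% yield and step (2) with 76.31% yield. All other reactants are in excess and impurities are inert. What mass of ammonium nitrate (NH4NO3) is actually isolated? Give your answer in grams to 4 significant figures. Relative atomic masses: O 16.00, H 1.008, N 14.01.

Pure H2O = 623.0 × 0.6829 = 425.45 g.
M(H2O) = 2(1.008) + 16.00 = 18.016 g/mol.
M(NH4NO3) = 2(14.01) + 4(1.008) + 3(16.00) = 80.052 g/mol.
n(H2O) = 425.45 / 18.016 = 23.615 mol.
Step 1 (H2O:HNO3 = 1:2): theoretical n(HNO3) = 47.230 mol; at 85.99% yield, n(HNO3) = 40.613 mol.
Step 2 (HNO3:NH4NO3 = 1:1): theoretical n(NH4NO3) = 40.613 mol, so theoretical mass = 40.613 × 80.052 = 3251.1 g.
At 76.31% yield, actual mass of NH4NO3 = 3251.1 × 0.7631 = 2481.0 g.

2481 g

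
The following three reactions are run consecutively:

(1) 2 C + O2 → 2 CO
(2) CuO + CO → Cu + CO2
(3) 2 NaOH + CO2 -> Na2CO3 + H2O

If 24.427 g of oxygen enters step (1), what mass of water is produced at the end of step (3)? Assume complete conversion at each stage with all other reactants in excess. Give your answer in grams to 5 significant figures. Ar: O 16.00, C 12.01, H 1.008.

M(O2) = 2(16.00) = 32.00 g/mol.
M(H2O) = 2(1.008) + 16.00 = 18.016 g/mol.
n(O2) = 24.427 / 32.00 = 0.763344 mol.
Reaction (1): O2→CO ratio 1:2 ⇒ n(CO) = 1.52669 mol.
Reaction (2): CO→CO2 ratio 1:1 ⇒ n(CO2) = 1.52669 mol.
Reaction (3): CO2→H2O ratio 1:1 ⇒ n(H2O) = 1.52669 mol.
Mass of H2O = 1.52669 × 18.016 = 27.5048 g.

27.505 g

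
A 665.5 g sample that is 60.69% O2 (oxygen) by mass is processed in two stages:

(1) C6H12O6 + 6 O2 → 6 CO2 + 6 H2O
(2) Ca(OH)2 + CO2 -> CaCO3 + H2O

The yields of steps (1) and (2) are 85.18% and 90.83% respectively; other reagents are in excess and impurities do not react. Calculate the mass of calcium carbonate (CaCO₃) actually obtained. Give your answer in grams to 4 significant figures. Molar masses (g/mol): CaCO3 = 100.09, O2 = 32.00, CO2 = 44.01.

977.4 g

Pure O2 = 665.5 × 0.6069 = 403.89 g.
n(O2) = 403.89 / 32.00 = 12.622 mol.
Step 1 (O2:CO2 = 6:6): theoretical n(CO2) = 12.622 mol; at 85.18% yield, n(CO2) = 10.751 mol.
Step 2 (CO2:CaCO3 = 1:1): theoretical n(CaCO3) = 10.751 mol, so theoretical mass = 10.751 × 100.09 = 1076.1 g.
At 90.83% yield, actual mass of CaCO3 = 1076.1 × 0.9083 = 977.40 g.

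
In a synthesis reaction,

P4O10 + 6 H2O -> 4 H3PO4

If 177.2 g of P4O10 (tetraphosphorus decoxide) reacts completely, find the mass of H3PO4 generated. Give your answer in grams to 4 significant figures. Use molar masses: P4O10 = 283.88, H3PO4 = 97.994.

244.7 g

n(P4O10) = 177.20 g / 283.88 g/mol = 0.62421 mol.
From the equation the P4O10:H3PO4 mole ratio is 1:4, so n(H3PO4) = 0.62421 × 4/1 = 2.4968 mol.
Mass of H3PO4 = 2.4968 mol × 97.994 g/mol = 244.67 g.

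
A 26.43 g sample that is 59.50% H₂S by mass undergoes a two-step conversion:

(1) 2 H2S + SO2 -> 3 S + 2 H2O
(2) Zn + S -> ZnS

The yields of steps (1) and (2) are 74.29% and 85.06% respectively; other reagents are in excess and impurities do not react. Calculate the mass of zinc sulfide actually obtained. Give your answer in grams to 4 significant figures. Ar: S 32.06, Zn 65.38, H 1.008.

Pure H2S = 26.43 × 0.5950 = 15.726 g.
M(H2S) = 2(1.008) + 32.06 = 34.076 g/mol.
M(ZnS) = 65.38 + 32.06 = 97.44 g/mol.
n(H2S) = 15.726 / 34.076 = 0.46149 mol.
Step 1 (H2S:S = 2:3): theoretical n(S) = 0.69224 mol; at 74.29% yield, n(S) = 0.51427 mol.
Step 2 (S:ZnS = 1:1): theoretical n(ZnS) = 0.51427 mol, so theoretical mass = 0.51427 × 97.44 = 50.110 g.
At 85.06% yield, actual mass of ZnS = 50.110 × 0.8506 = 42.624 g.

42.62 g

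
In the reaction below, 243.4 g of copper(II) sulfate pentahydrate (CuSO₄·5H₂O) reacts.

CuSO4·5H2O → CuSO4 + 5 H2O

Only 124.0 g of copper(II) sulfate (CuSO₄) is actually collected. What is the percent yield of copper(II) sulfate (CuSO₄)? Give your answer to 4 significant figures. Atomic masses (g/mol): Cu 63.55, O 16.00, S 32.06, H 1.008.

M(CuSO4·5H2O) = 63.55 + 32.06 + 9(16.00) + 10(1.008) = 249.69 g/mol.
M(CuSO4) = 63.55 + 32.06 + 4(16.00) = 159.61 g/mol.
n(CuSO4·5H2O) = 243.40 g / 249.69 g/mol = 0.97481 mol.
From the equation the CuSO4·5H2O:CuSO4 mole ratio is 1:1, so n(CuSO4) = 0.97481 × 1/1 = 0.97481 mol.
Mass of CuSO4 = 0.97481 mol × 159.61 g/mol = 155.59 g.
This is the theoretical yield. Percent yield = 124.0 g / 155.59 g × 100% = 79.697%.

79.70 %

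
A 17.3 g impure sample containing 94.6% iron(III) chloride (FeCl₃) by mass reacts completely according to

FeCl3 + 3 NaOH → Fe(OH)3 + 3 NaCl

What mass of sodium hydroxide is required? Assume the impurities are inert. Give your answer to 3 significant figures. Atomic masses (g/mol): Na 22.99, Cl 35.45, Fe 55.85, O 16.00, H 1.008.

12.1 g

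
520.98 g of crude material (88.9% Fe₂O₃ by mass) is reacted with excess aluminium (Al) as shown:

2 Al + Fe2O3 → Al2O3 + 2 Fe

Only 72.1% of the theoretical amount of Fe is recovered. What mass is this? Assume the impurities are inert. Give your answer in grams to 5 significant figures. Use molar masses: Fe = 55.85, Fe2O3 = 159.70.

233.56 g

Pure Fe2O3 available = 520.98 g × 0.889 = 463.151 g.
n(Fe2O3) = 463.151 g / 159.70 g/mol = 2.90013 mol.
From the equation the Fe2O3:Fe mole ratio is 1:2, so n(Fe) = 2.90013 × 2/1 = 5.80027 mol.
Mass of Fe = 5.80027 mol × 55.85 g/mol = 323.945 g.
Actual mass collected = 323.945 g × 0.721 = 233.564 g.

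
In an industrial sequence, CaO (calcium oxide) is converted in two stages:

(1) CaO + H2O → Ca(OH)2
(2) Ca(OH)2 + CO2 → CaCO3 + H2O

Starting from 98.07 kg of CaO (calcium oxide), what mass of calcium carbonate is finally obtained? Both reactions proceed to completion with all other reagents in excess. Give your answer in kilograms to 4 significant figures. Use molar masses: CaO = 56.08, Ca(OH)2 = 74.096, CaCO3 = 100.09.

98.07 kg = 98070 g.
n(CaO) = 98070 / 56.08 = 1748.8 mol.
Step 1 gives a 1:1 ratio of CaO to Ca(OH)2, so n(Ca(OH)2) = 1748.8 mol.
In step 2 the Ca(OH)2:CaCO3 ratio is 1:1, so n(CaCO3) = 1748.8 mol.
Mass of CaCO3 = 1748.8 × 100.09 = 175030 g = 175.0 kg.

175.0 kg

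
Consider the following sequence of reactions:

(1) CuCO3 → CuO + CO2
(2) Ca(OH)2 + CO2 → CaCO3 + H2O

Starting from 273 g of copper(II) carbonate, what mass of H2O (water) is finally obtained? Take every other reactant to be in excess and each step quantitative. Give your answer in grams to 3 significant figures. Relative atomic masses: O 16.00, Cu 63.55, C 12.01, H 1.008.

39.8 g

M(CuCO3) = 63.55 + 12.01 + 3(16.00) = 123.56 g/mol.
M(H2O) = 2(1.008) + 16.00 = 18.016 g/mol.
n(CuCO3) = 273.0 / 123.56 = 2.209 mol.
Step 1 gives a 1:1 ratio of CuCO3 to CO2, so n(CO2) = 2.209 mol.
In step 2 the CO2:H2O ratio is 1:1, so n(H2O) = 2.209 mol.
Mass of H2O = 2.209 × 18.016 = 39.81 g.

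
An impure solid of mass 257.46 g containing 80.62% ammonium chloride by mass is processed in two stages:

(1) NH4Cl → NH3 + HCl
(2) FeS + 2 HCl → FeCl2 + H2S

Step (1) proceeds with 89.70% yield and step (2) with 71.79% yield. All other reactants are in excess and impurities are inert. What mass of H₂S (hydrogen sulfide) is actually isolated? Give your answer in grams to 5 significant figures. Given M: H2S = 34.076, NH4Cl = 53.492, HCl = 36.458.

42.573 g

Pure NH4Cl = 257.46 × 0.8062 = 207.564 g.
n(NH4Cl) = 207.564 / 53.492 = 3.88029 mol.
Step 1 (NH4Cl:HCl = 1:1): theoretical n(HCl) = 3.88029 mol; at 89.70% yield, n(HCl) = 3.48062 mol.
Step 2 (HCl:H2S = 2:1): theoretical n(H2S) = 1.74031 mol, so theoretical mass = 1.74031 × 34.076 = 59.3027 g.
At 71.79% yield, actual mass of H2S = 59.3027 × 0.7179 = 42.5734 g.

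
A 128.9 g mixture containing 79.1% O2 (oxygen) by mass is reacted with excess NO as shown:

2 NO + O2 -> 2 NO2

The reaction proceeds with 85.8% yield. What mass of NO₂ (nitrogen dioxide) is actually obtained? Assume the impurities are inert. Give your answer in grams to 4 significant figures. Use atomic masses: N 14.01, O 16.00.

251.6 g

Pure O2 available = 128.9 g × 0.791 = 101.96 g.
M(O2) = 2(16.00) = 32.00 g/mol.
M(NO2) = 14.01 + 2(16.00) = 46.01 g/mol.
n(O2) = 101.96 g / 32.00 g/mol = 3.1862 mol.
From the equation the O2:NO2 mole ratio is 1:2, so n(NO2) = 3.1862 × 2/1 = 6.3725 mol.
Mass of NO2 = 6.3725 mol × 46.01 g/mol = 293.20 g.
Actual mass collected = 293.20 g × 0.858 = 251.56 g.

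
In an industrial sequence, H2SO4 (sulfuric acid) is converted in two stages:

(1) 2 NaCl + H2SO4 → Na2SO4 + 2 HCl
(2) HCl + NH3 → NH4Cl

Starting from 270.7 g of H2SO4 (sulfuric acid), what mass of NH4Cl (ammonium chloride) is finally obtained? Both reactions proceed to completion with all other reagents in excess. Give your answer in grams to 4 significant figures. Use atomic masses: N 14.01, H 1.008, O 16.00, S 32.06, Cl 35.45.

295.3 g

M(H2SO4) = 2(1.008) + 32.06 + 4(16.00) = 98.076 g/mol.
M(NH4Cl) = 14.01 + 4(1.008) + 35.45 = 53.492 g/mol.
n(H2SO4) = 270.70 / 98.076 = 2.7601 mol.
Step 1 gives a 1:2 ratio of H2SO4 to HCl, so n(HCl) = 5.5202 mol.
In step 2 the HCl:NH4Cl ratio is 1:1, so n(NH4Cl) = 5.5202 mol.
Mass of NH4Cl = 5.5202 × 53.492 = 295.29 g.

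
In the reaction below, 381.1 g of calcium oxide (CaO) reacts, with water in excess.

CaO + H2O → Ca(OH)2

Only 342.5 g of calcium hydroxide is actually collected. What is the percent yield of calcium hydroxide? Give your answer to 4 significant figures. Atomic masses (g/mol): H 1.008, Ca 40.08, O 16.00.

68.02 %

M(CaO) = 40.08 + 16.00 = 56.08 g/mol.
M(Ca(OH)2) = 40.08 + 2(16.00) + 2(1.008) = 74.096 g/mol.
n(CaO) = 381.10 g / 56.08 g/mol = 6.7956 mol.
From the equation the CaO:Ca(OH)2 mole ratio is 1:1, so n(Ca(OH)2) = 6.7956 × 1/1 = 6.7956 mol.
Mass of Ca(OH)2 = 6.7956 mol × 74.096 g/mol = 503.53 g.
This is the theoretical yield. Percent yield = 342.5 g / 503.53 g × 100% = 68.020%.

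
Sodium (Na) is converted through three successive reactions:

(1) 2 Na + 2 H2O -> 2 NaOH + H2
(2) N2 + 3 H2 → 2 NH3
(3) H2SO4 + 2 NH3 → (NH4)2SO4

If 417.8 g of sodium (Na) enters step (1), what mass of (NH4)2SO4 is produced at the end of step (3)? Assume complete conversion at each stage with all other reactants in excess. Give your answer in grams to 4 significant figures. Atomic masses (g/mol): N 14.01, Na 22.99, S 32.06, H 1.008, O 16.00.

M(Na) = 22.99 g/mol.
M((NH4)2SO4) = 2(14.01) + 8(1.008) + 32.06 + 4(16.00) = 132.144 g/mol.
n(Na) = 417.8 / 22.99 = 18.173 mol.
Reaction (1): Na→H2 ratio 2:1 ⇒ n(H2) = 9.0866 mol.
Reaction (2): H2→NH3 ratio 3:2 ⇒ n(NH3) = 6.0577 mol.
Reaction (3): NH3→(NH4)2SO4 ratio 2:1 ⇒ n((NH4)2SO4) = 3.0289 mol.
Mass of (NH4)2SO4 = 3.0289 × 132.144 = 400.24 g.

400.2 g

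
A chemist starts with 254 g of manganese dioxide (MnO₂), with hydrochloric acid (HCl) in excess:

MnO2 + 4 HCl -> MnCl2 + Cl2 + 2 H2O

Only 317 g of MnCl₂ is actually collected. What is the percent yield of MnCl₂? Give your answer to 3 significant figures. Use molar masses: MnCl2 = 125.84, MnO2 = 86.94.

86.2 %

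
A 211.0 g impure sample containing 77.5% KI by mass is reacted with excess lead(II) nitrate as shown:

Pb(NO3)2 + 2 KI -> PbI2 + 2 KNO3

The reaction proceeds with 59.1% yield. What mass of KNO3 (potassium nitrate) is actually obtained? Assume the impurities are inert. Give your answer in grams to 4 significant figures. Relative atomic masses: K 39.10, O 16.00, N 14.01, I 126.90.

Pure KI available = 211.0 g × 0.775 = 163.53 g.
M(KI) = 39.10 + 126.90 = 166.00 g/mol.
M(KNO3) = 39.10 + 14.01 + 3(16.00) = 101.11 g/mol.
n(KI) = 163.53 g / 166.00 g/mol = 0.98509 mol.
From the equation the KI:KNO3 mole ratio is 2:2, so n(KNO3) = 0.98509 × 2/2 = 0.98509 mol.
Mass of KNO3 = 0.98509 mol × 101.11 g/mol = 99.602 g.
Actual mass collected = 99.602 g × 0.591 = 58.865 g.

58.87 g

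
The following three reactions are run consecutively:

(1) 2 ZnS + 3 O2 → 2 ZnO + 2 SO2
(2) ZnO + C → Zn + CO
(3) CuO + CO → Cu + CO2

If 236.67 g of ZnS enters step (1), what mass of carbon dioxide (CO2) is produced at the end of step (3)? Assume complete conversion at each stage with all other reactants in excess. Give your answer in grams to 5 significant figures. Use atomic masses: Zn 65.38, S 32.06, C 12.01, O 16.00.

M(ZnS) = 65.38 + 32.06 = 97.44 g/mol.
M(CO2) = 12.01 + 2(16.00) = 44.01 g/mol.
n(ZnS) = 236.67 / 97.44 = 2.42888 mol.
Reaction (1): ZnS→ZnO ratio 2:2 ⇒ n(ZnO) = 2.42888 mol.
Reaction (2): ZnO→CO ratio 1:1 ⇒ n(CO) = 2.42888 mol.
Reaction (3): CO→CO2 ratio 1:1 ⇒ n(CO2) = 2.42888 mol.
Mass of CO2 = 2.42888 × 44.01 = 106.895 g.

106.89 g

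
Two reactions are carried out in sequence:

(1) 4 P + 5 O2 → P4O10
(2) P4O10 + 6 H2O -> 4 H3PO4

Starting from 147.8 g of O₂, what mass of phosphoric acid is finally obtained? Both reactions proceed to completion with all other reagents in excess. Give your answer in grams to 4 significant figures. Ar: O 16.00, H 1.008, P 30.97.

M(O2) = 2(16.00) = 32.00 g/mol.
M(H3PO4) = 3(1.008) + 30.97 + 4(16.00) = 97.994 g/mol.
n(O2) = 147.80 / 32.00 = 4.6188 mol.
Step 1 gives a 5:1 ratio of O2 to P4O10, so n(P4O10) = 0.92375 mol.
In step 2 the P4O10:H3PO4 ratio is 1:4, so n(H3PO4) = 3.6950 mol.
Mass of H3PO4 = 3.6950 × 97.994 = 362.09 g.

362.1 g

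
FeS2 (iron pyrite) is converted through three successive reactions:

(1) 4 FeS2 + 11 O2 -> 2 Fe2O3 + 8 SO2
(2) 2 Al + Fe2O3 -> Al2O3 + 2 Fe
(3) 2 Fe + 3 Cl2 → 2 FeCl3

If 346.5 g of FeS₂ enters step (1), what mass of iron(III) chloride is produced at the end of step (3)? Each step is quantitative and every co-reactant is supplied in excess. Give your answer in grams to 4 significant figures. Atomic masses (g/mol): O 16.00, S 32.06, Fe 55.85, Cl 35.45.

468.5 g

M(FeS2) = 55.85 + 2(32.06) = 119.97 g/mol.
M(FeCl3) = 55.85 + 3(35.45) = 162.20 g/mol.
n(FeS2) = 346.5 / 119.97 = 2.8882 mol.
Reaction (1): FeS2→Fe2O3 ratio 4:2 ⇒ n(Fe2O3) = 1.4441 mol.
Reaction (2): Fe2O3→Fe ratio 1:2 ⇒ n(Fe) = 2.8882 mol.
Reaction (3): Fe→FeCl3 ratio 2:2 ⇒ n(FeCl3) = 2.8882 mol.
Mass of FeCl3 = 2.8882 × 162.20 = 468.47 g.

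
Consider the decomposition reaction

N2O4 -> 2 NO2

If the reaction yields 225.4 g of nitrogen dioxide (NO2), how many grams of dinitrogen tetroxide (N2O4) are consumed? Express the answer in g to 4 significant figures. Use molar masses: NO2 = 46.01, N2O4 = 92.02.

225.4 g

n(NO2) = 225.40 g / 46.01 g/mol = 4.8989 mol.
From the equation the NO2:N2O4 mole ratio is 2:1, so n(N2O4) = 4.8989 × 1/2 = 2.4495 mol.
Mass of N2O4 = 2.4495 mol × 92.02 g/mol = 225.40 g.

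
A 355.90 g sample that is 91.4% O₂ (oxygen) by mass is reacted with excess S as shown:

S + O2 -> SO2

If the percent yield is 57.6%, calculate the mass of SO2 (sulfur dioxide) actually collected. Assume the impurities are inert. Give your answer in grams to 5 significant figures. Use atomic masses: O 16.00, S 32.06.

375.09 g

Pure O2 available = 355.90 g × 0.914 = 325.293 g.
M(O2) = 2(16.00) = 32.00 g/mol.
M(SO2) = 32.06 + 2(16.00) = 64.06 g/mol.
n(O2) = 325.293 g / 32.00 g/mol = 10.1654 mol.
From the equation the O2:SO2 mole ratio is 1:1, so n(SO2) = 10.1654 × 1/1 = 10.1654 mol.
Mass of SO2 = 10.1654 mol × 64.06 g/mol = 651.195 g.
Actual mass collected = 651.195 g × 0.576 = 375.088 g.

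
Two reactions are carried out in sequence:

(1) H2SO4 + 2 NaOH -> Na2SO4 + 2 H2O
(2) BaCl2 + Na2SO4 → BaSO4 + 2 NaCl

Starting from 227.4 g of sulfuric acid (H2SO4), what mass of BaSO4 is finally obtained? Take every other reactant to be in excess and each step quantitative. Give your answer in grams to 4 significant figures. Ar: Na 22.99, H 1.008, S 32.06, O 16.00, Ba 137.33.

541.1 g

M(H2SO4) = 2(1.008) + 32.06 + 4(16.00) = 98.076 g/mol.
M(BaSO4) = 137.33 + 32.06 + 4(16.00) = 233.39 g/mol.
n(H2SO4) = 227.40 / 98.076 = 2.3186 mol.
Step 1 gives a 1:1 ratio of H2SO4 to Na2SO4, so n(Na2SO4) = 2.3186 mol.
In step 2 the Na2SO4:BaSO4 ratio is 1:1, so n(BaSO4) = 2.3186 mol.
Mass of BaSO4 = 2.3186 × 233.39 = 541.14 g.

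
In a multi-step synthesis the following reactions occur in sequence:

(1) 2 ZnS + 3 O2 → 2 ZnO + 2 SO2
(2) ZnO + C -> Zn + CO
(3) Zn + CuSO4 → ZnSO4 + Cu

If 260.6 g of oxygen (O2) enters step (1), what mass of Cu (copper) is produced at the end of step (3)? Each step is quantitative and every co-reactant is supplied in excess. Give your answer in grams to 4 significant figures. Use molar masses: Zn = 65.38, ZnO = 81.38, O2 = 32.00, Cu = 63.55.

n(O2) = 260.6 / 32.00 = 8.1438 mol.
Reaction (1): O2→ZnO ratio 3:2 ⇒ n(ZnO) = 5.4292 mol.
Reaction (2): ZnO→Zn ratio 1:1 ⇒ n(Zn) = 5.4292 mol.
Reaction (3): Zn→Cu ratio 1:1 ⇒ n(Cu) = 5.4292 mol.
Mass of Cu = 5.4292 × 63.55 = 345.02 g.

345.0 g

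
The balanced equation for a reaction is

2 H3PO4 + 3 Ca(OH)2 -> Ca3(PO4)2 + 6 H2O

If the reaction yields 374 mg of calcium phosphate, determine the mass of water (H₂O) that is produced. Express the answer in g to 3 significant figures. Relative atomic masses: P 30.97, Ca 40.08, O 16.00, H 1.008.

M(Ca3(PO4)2) = 3(40.08) + 2(30.97) + 8(16.00) = 310.18 g/mol.
M(H2O) = 2(1.008) + 16.00 = 18.016 g/mol.
Convert: 374 mg = 0.3740 g.
n(Ca3(PO4)2) = 0.3740 g / 310.18 g/mol = 0.001206 mol.
From the equation the Ca3(PO4)2:H2O mole ratio is 1:6, so n(H2O) = 0.001206 × 6/1 = 0.007235 mol.
Mass of H2O = 0.007235 mol × 18.016 g/mol = 0.1303 g.

0.130 g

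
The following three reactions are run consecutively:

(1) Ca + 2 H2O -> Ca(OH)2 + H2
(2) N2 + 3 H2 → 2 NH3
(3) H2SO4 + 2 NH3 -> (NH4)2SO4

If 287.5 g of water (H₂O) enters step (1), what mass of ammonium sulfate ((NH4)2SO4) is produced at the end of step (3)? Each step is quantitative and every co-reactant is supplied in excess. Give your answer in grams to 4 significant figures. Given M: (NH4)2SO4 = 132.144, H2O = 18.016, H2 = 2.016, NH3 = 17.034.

n(H2O) = 287.5 / 18.016 = 15.958 mol.
Reaction (1): H2O→H2 ratio 2:1 ⇒ n(H2) = 7.9790 mol.
Reaction (2): H2→NH3 ratio 3:2 ⇒ n(NH3) = 5.3193 mol.
Reaction (3): NH3→(NH4)2SO4 ratio 2:1 ⇒ n((NH4)2SO4) = 2.6597 mol.
Mass of (NH4)2SO4 = 2.6597 × 132.144 = 351.46 g.

351.5 g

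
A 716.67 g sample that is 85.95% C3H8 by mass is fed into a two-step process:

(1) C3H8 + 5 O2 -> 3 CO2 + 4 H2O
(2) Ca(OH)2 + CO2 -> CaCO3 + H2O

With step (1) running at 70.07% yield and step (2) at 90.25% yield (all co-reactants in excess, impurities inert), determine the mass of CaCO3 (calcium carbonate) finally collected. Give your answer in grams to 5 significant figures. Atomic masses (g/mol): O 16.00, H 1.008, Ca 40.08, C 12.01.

Pure C3H8 = 716.67 × 0.8595 = 615.978 g.
M(C3H8) = 3(12.01) + 8(1.008) = 44.094 g/mol.
M(CaCO3) = 40.08 + 12.01 + 3(16.00) = 100.09 g/mol.
n(C3H8) = 615.978 / 44.094 = 13.9697 mol.
Step 1 (C3H8:CO2 = 1:3): theoretical n(CO2) = 41.9090 mol; at 70.07% yield, n(CO2) = 29.3656 mol.
Step 2 (CO2:CaCO3 = 1:1): theoretical n(CaCO3) = 29.3656 mol, so theoretical mass = 29.3656 × 100.09 = 2939.20 g.
At 90.25% yield, actual mass of CaCO3 = 2939.20 × 0.9025 = 2652.63 g.

2652.6 g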